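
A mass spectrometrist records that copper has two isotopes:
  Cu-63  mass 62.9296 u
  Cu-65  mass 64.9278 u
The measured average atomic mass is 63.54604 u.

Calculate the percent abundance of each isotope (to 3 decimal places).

Writing the weighted mean with unknown fraction x of Cu-63:
62.9296·x + 64.9278·(1 − x) = 63.54604
(62.9296 − 64.9278)·x = 63.54604 − 64.9278
x = -1.38176 / -1.9982 = 0.69150 → 69.150% Cu-63, 30.850% Cu-65.

Cu-63: 69.150%, Cu-65: 30.850%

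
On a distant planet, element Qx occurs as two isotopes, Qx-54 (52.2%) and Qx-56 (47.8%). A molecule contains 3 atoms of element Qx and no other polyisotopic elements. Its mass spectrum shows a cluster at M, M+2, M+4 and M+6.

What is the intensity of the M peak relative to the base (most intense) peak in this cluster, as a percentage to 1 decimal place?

Binomial terms of (0.522 + 0.478)^3: M 0.1422, M+2 0.3907, M+4 0.3578, M+6 0.1092 → M+2 is the base peak.
P(M+2) = C(3,1) × 0.522^2 × 0.478^1 = 3 × 0.272484 × 0.4780 = 0.390742 (base)
P(M) = C(3,0) × 0.522^3 × 0.478^0 = 1 × 0.14223665 × 1.0000 = 0.142237
Relative intensity = 0.142237 / 0.390742 × 100 = 36.4

36.4%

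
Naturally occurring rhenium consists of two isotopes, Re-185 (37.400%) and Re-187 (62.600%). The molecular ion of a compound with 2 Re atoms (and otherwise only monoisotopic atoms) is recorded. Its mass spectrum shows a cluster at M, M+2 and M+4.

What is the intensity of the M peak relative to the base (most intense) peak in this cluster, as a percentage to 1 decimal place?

Binomial terms of (0.37400 + 0.62600)^2: M 0.1399, M+2 0.4682, M+4 0.3919 → M+2 is the base peak.
P(M+2) = C(2,1) × 0.37400^1 × 0.62600^1 = 2 × 0.3740 × 0.6260 = 0.468248 (base)
P(M) = C(2,0) × 0.37400^2 × 0.62600^0 = 1 × 0.139876 × 1.0000 = 0.139876
Relative intensity = 0.139876 / 0.468248 × 100 = 29.9

29.9%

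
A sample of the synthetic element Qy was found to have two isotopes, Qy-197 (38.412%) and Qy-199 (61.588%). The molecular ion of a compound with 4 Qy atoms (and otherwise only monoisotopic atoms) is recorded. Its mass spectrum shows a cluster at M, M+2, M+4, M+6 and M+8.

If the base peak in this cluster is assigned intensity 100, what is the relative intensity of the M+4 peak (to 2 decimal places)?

Binomial terms of (0.38412 + 0.61588)^4: M 0.0218, M+2 0.1396, M+4 0.3358, M+6 0.3589, M+8 0.1439 → M+6 is the base peak.
P(M+6) = C(4,3) × 0.38412^1 × 0.61588^3 = 4 × 0.38412 × 0.23360832 = 0.358935 (base)
P(M+4) = C(4,2) × 0.38412^2 × 0.61588^2 = 6 × 0.14754817 × 0.37930817 = 0.335797
Relative intensity = 0.335797 / 0.358935 × 100 = 93.55

93.55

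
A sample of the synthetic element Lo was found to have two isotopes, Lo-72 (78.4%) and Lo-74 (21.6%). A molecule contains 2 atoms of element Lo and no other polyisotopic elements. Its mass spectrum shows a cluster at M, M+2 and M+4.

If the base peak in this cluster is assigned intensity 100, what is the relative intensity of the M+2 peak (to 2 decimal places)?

(0.784 + 0.216)^2 gives M 0.6147, M+2 0.3387, M+4 0.0467; the largest is M.
P(M) = C(2,0) × 0.784^2 × 0.216^0 = 1 × 0.614656 × 1.0000 = 0.614656 (base)
P(M+2) = C(2,1) × 0.784^1 × 0.216^1 = 2 × 0.7840 × 0.2160 = 0.338688
Relative intensity = 0.338688 / 0.614656 × 100 = 55.10

55.10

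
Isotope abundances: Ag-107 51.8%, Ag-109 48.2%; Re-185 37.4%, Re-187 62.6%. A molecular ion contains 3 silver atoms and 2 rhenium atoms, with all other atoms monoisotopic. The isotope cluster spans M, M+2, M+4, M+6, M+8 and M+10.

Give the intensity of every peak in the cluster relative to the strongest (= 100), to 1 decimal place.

Silver pattern (n=3): 0.13899183 : 0.3879965 : 0.3610315 : 0.11198017
Rhenium pattern (n=2): 0.139876 : 0.468248 : 0.391876
Convolve the two distributions (both contribute in 2-u steps):
  M: 0.13899183×0.139876 = 0.019442
  M+2: 0.13899183×0.468248 + 0.3879965×0.139876 = 0.119354
  M+4: 0.13899183×0.391876 + 0.3879965×0.468248 + 0.3610315×0.139876 = 0.286646
  M+6: 0.3879965×0.391876 + 0.3610315×0.468248 + 0.11198017×0.139876 = 0.336762
  M+8: 0.3610315×0.391876 + 0.11198017×0.468248 = 0.193914
  M+10: 0.11198017×0.391876 = 0.043882
Scale to base peak (0.336762) = 100: 5.8 : 35.4 : 85.1 : 100.0 : 57.6 : 13.0

5.8 : 35.4 : 85.1 : 100.0 : 57.6 : 13.0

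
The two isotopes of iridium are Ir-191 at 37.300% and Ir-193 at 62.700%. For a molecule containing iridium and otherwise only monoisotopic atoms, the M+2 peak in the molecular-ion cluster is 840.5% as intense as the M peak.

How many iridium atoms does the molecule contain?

5

With n Ir atoms, P(M+2)/P(M) = C(n,1)·p^(n−1)q / p^n = n·q/p = n · 0.62700/0.37300.
n = 8.405 × 0.37300/0.62700 = 5.00 ≈ 5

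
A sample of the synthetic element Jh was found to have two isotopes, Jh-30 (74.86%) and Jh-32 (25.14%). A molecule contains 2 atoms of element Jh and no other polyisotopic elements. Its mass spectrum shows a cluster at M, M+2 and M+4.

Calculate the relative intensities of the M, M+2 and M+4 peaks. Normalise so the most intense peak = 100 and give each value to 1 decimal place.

100.0 : 67.2 : 11.3

Expanding (0.7486 + 0.2514)^2:
P(M) = 0.7486^2 = 0.560402
P(M+2) = 2 × 0.7486^1 × 0.2514^1 = 0.376396
P(M+4) = 0.2514^2 = 0.063202
The M peak is largest (0.560402); scaling to 100 gives 100.0 : 67.2 : 11.3.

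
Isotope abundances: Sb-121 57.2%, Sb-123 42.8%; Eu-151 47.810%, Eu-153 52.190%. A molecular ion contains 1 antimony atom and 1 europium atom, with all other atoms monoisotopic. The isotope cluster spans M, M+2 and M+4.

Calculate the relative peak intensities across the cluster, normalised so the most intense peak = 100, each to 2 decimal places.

Antimony pattern (n=1): 0.5720 : 0.4280
Europium pattern (n=1): 0.4781 : 0.5219
Convolve the two distributions (both contribute in 2-u steps):
  M: 0.5720×0.4781 = 0.273473
  M+2: 0.5720×0.5219 + 0.4280×0.4781 = 0.503154
  M+4: 0.4280×0.5219 = 0.223373
Scale to base peak (0.503154) = 100: 54.35 : 100.00 : 44.39

54.35 : 100.00 : 44.39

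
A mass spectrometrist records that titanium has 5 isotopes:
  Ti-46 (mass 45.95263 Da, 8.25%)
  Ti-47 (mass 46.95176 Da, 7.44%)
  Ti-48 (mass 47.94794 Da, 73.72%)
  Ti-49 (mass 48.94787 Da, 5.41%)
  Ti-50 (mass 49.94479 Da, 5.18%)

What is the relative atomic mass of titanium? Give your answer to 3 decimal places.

Weight each isotope mass by its fractional abundance: 0.0825 × 45.95263 + 0.0744 × 46.95176 + 0.7372 × 47.94794 + 0.0541 × 48.94787 + 0.0518 × 49.94479
= 3.791092 + 3.493211 + 35.347221 + 2.648080 + 2.587140 = 47.866744 Da

47.867 Da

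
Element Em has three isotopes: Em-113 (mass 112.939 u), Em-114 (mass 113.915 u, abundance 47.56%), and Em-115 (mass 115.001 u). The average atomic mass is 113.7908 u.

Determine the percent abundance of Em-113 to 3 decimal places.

The remaining 52.44% is split between Em-113 (fraction x) and Em-115 (fraction 0.5244 − x).
Substituting: 112.939x + 115.001(0.5244 − x) = 59.612826
(112.939 − 115.001)x = -0.6936984  ⇒  x = 0.33642, y = 0.18798
Em-113: 33.642%, Em-115: 18.798%.

33.642%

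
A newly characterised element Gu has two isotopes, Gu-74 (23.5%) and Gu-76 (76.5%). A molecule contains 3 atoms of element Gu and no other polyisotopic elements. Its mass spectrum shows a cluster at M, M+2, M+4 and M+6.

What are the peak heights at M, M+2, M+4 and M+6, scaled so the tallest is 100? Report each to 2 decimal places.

Expanding (0.235 + 0.765)^3:
P(M) = 0.235^3 = 0.012978
P(M+2) = 3 × 0.235^2 × 0.765^1 = 0.126741
P(M+4) = 3 × 0.235^1 × 0.765^2 = 0.412584
P(M+6) = 0.765^3 = 0.447697
The M+6 peak is largest (0.447697); scaling to 100 gives 2.90 : 28.31 : 92.16 : 100.00.

2.90 : 28.31 : 92.16 : 100.00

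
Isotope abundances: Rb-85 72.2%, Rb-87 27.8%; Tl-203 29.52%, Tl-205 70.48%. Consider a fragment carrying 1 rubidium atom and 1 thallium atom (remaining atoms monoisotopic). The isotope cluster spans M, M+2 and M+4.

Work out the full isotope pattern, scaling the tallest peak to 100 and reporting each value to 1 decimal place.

36.1 : 100.0 : 33.2

Rubidium pattern (n=1): 0.7220 : 0.2780
Thallium pattern (n=1): 0.2952 : 0.7048
Convolve the two distributions (both contribute in 2-u steps):
  M: 0.7220×0.2952 = 0.213134
  M+2: 0.7220×0.7048 + 0.2780×0.2952 = 0.590931
  M+4: 0.2780×0.7048 = 0.195934
Scale to base peak (0.590931) = 100: 36.1 : 100.0 : 33.2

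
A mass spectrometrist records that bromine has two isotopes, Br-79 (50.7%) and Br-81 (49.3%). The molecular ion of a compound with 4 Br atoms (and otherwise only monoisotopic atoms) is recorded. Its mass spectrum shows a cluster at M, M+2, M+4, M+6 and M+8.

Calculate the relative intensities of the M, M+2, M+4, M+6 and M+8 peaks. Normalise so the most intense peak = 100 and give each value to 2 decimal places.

17.63 : 68.56 : 100.00 : 64.83 : 15.76

Expanding (0.507 + 0.493)^4:
P(M) = 0.507^4 = 0.066074
P(M+2) = 4 × 0.507^3 × 0.493^1 = 0.256999
P(M+4) = 6 × 0.507^2 × 0.493^2 = 0.374853
P(M+6) = 4 × 0.507^1 × 0.493^3 = 0.243001
P(M+8) = 0.493^4 = 0.059073
The M+4 peak is largest (0.374853); scaling to 100 gives 17.63 : 68.56 : 100.00 : 64.83 : 15.76.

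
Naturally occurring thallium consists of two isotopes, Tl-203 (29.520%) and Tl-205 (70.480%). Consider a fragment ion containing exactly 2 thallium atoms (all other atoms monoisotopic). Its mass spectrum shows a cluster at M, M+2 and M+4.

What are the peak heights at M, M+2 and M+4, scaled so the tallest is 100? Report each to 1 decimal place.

The 2 Tl atoms are independent, so intensities follow the terms of (0.29520 + 0.70480)^2.
P(M) = 0.29520^2 = 0.087143
P(M+2) = 2 × 0.29520^1 × 0.70480^1 = 0.416114
P(M+4) = 0.70480^2 = 0.496743
The M+4 peak is largest (0.496743); scaling to 100 gives 17.5 : 83.8 : 100.0.

17.5 : 83.8 : 100.0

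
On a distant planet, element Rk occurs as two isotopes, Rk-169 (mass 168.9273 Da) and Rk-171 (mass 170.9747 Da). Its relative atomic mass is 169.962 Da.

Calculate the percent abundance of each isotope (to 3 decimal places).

Writing the weighted mean with unknown fraction x of Rk-169:
168.9273·x + 170.9747·(1 − x) = 169.962
(168.9273 − 170.9747)·x = 169.962 − 170.9747
x = -1.0127 / -2.0474 = 0.49463 → 49.463% Rk-169, 50.537% Rk-171.

Rk-169: 49.463%, Rk-171: 50.537%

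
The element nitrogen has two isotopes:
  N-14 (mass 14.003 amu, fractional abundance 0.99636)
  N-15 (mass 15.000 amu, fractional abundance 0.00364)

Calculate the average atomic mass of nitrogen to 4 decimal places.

14.0066 amu

The abundance-weighted mean is 0.99636 × 14.003 + 0.00364 × 15.000
= 13.95203 + 0.05460 = 14.00663 amu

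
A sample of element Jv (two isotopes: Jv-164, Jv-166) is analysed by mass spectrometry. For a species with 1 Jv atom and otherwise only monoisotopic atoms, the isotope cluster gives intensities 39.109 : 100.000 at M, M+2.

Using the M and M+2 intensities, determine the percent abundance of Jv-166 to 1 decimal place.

Write p for the Jv-164 fraction. I(M+2)/I(M) = [C(1,1)·p^0·(1−p)] / p^1 = 1·(1−p)/p = 100.000/39.109 = 2.5570
(1−p)/p = 2.5570/1 = 2.5570  ⇒  p = 1/(1 + 2.5570) = 0.2811
Jv-164: 28.1%, Jv-166: 71.9%.

71.9%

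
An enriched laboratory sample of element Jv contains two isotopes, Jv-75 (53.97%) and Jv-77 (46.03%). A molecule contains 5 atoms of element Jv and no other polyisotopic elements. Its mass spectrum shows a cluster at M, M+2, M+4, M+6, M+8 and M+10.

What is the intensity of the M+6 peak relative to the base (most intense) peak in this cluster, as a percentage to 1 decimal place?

85.3%

Binomial terms of (0.5397 + 0.4603)^5: M 0.0458, M+2 0.1953, M+4 0.3331, M+6 0.2841, M+8 0.1211, M+10 0.0207 → M+4 is the base peak.
P(M+4) = C(5,2) × 0.5397^3 × 0.4603^2 = 10 × 0.15720171 × 0.21187609 = 0.333073 (base)
P(M+6) = C(5,3) × 0.5397^2 × 0.4603^3 = 10 × 0.29127609 × 0.09752656 = 0.284072
Relative intensity = 0.284072 / 0.333073 × 100 = 85.3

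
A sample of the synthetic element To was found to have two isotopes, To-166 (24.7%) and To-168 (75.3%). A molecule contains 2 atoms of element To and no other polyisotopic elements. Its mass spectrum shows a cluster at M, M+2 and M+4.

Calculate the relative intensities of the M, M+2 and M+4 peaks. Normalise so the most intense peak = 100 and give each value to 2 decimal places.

10.76 : 65.60 : 100.00

Each To atom is independently To-166 (p = 0.247) or To-168 (q = 0.753); the cluster is the binomial expansion (p + q)^2.
P(M) = 0.247^2 = 0.061009
P(M+2) = 2 × 0.247^1 × 0.753^1 = 0.371982
P(M+4) = 0.753^2 = 0.567009
The M+4 peak is largest (0.567009); scaling to 100 gives 10.76 : 65.60 : 100.00.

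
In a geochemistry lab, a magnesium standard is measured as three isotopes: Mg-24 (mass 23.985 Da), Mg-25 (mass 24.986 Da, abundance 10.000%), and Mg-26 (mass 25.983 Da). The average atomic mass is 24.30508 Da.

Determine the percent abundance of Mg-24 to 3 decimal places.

The remaining 90.000% is split between Mg-24 (fraction x) and Mg-26 (fraction 0.90000 − x).
Substituting: 23.985x + 25.983(0.90000 − x) = 21.80648
(23.985 − 25.983)x = -1.57822  ⇒  x = 0.78990, y = 0.11010
Mg-24: 78.990%, Mg-26: 11.010%.

78.990%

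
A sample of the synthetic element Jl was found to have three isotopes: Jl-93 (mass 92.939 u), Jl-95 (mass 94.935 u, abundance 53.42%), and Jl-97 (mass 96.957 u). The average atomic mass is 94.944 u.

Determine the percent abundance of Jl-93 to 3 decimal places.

23.217%

Let x and y be the fractions of Jl-93 and Jl-97. Then x + y = 1 − 0.5342 = 0.4658 and 92.939x + 96.957y = 94.944 − 0.5342×94.935 = 44.229723.
Substituting: 92.939x + 96.957(0.4658 − x) = 44.229723
(92.939 − 96.957)x = -0.9328476  ⇒  x = 0.23217, y = 0.23363
Jl-93: 23.217%, Jl-97: 23.363%.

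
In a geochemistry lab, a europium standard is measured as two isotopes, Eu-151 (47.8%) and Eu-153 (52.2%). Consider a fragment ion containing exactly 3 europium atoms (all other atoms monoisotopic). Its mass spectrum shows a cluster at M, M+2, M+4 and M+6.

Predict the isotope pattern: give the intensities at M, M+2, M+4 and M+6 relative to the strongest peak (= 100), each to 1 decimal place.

Each Eu atom is independently Eu-151 (p = 0.478) or Eu-153 (q = 0.522); the cluster is the binomial expansion (p + q)^3.
P(M) = 0.478^3 = 0.109215
P(M+2) = 3 × 0.478^2 × 0.522^1 = 0.357806
P(M+4) = 3 × 0.478^1 × 0.522^2 = 0.390742
P(M+6) = 0.522^3 = 0.142237
The M+4 peak is largest (0.390742); scaling to 100 gives 28.0 : 91.6 : 100.0 : 36.4.

28.0 : 91.6 : 100.0 : 36.4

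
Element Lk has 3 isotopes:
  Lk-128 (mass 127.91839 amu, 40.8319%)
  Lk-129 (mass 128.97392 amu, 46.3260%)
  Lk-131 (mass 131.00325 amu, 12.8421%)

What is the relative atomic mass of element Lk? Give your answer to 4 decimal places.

The abundance-weighted mean is 0.408319 × 127.91839 + 0.463260 × 128.97392 + 0.128421 × 131.00325
= 52.231509 + 59.748458 + 16.823568 = 128.803535 amu

128.8035 amu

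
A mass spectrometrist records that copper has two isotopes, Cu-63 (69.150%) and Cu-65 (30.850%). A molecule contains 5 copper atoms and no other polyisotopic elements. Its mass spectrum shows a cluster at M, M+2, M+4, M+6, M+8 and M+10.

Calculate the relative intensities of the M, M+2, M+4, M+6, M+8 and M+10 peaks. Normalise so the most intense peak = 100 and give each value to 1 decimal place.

Expanding (0.69150 + 0.30850)^5:
P(M) = 0.69150^5 = 0.158111
P(M+2) = 5 × 0.69150^4 × 0.30850^1 = 0.352691
P(M+4) = 10 × 0.69150^3 × 0.30850^2 = 0.314693
P(M+6) = 10 × 0.69150^2 × 0.30850^3 = 0.140394
P(M+8) = 5 × 0.69150^1 × 0.30850^4 = 0.031317
P(M+10) = 0.30850^5 = 0.002794
The M+2 peak is largest (0.352691); scaling to 100 gives 44.8 : 100.0 : 89.2 : 39.8 : 8.9 : 0.8.

44.8 : 100.0 : 89.2 : 39.8 : 8.9 : 0.8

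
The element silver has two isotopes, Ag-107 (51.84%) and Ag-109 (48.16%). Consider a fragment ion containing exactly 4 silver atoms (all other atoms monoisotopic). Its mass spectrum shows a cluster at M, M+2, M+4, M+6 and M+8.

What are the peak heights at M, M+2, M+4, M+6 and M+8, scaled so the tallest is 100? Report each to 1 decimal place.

Expanding (0.5184 + 0.4816)^4:
P(M) = 0.5184^4 = 0.072220
P(M+2) = 4 × 0.5184^3 × 0.4816^1 = 0.268375
P(M+4) = 6 × 0.5184^2 × 0.4816^2 = 0.373985
P(M+6) = 4 × 0.5184^1 × 0.4816^3 = 0.231624
P(M+8) = 0.4816^4 = 0.053795
The M+4 peak is largest (0.373985); scaling to 100 gives 19.3 : 71.8 : 100.0 : 61.9 : 14.4.

19.3 : 71.8 : 100.0 : 61.9 : 14.4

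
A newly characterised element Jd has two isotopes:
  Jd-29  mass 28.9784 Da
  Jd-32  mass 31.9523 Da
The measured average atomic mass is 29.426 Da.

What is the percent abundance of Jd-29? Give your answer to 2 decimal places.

84.95%

With x = fraction of Jd-29 (so Jd-32 is 1 − x):
28.9784·x + 31.9523·(1 − x) = 29.426
(28.9784 − 31.9523)·x = 29.426 − 31.9523
x = -2.5263 / -2.9739 = 0.84949 → 84.95% Jd-29, 15.05% Jd-32.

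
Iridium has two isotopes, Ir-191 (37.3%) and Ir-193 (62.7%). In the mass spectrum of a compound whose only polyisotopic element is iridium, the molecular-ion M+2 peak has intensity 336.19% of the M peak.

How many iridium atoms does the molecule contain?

For n independent Ir atoms, I(M+2)/I(M) = n · (abundance Ir-193) / (abundance Ir-191) = n · 0.627/0.373.
n = 3.3619 × 0.373/0.627 = 2.00 ≈ 2

2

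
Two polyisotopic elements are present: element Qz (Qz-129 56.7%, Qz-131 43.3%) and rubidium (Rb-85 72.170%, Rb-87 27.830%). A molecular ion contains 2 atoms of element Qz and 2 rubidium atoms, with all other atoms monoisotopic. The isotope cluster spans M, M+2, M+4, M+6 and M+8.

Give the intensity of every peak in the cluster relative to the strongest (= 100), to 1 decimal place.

Element Qz pattern (n=2): 0.321489 : 0.491022 : 0.187489
Rubidium pattern (n=2): 0.52085089 : 0.40169822 : 0.07745089
Convolve the two distributions (both contribute in 2-u steps):
  M: 0.321489×0.52085089 = 0.167448
  M+2: 0.321489×0.40169822 + 0.491022×0.52085089 = 0.384891
  M+4: 0.321489×0.07745089 + 0.491022×0.40169822 + 0.187489×0.52085089 = 0.319796
  M+6: 0.491022×0.07745089 + 0.187489×0.40169822 = 0.113344
  M+8: 0.187489×0.07745089 = 0.014521
Scale to base peak (0.384891) = 100: 43.5 : 100.0 : 83.1 : 29.4 : 3.8

43.5 : 100.0 : 83.1 : 29.4 : 3.8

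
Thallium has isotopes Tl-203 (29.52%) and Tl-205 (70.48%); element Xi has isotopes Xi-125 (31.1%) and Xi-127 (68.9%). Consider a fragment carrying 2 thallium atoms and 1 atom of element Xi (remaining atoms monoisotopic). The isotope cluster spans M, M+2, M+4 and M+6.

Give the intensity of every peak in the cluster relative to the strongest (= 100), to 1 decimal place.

6.1 : 42.9 : 100.0 : 77.6

Thallium pattern (n=2): 0.08714304 : 0.41611392 : 0.49674304
Element Xi pattern (n=1): 0.3110 : 0.6890
Convolve the two distributions (both contribute in 2-u steps):
  M: 0.08714304×0.3110 = 0.027101
  M+2: 0.08714304×0.6890 + 0.41611392×0.3110 = 0.189453
  M+4: 0.41611392×0.6890 + 0.49674304×0.3110 = 0.441190
  M+6: 0.49674304×0.6890 = 0.342256
Scale to base peak (0.441190) = 100: 6.1 : 42.9 : 100.0 : 77.6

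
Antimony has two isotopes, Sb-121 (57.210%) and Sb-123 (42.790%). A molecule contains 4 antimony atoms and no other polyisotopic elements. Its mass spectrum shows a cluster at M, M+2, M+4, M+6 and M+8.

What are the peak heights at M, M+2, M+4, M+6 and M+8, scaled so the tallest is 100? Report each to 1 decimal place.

29.8 : 89.1 : 100.0 : 49.9 : 9.3

The 4 Sb atoms are independent, so intensities follow the terms of (0.57210 + 0.42790)^4.
P(M) = 0.57210^4 = 0.107124
P(M+2) = 4 × 0.57210^3 × 0.42790^1 = 0.320493
P(M+4) = 6 × 0.57210^2 × 0.42790^2 = 0.359567
P(M+6) = 4 × 0.57210^1 × 0.42790^3 = 0.179291
P(M+8) = 0.42790^4 = 0.033525
The M+4 peak is largest (0.359567); scaling to 100 gives 29.8 : 89.1 : 100.0 : 49.9 : 9.3.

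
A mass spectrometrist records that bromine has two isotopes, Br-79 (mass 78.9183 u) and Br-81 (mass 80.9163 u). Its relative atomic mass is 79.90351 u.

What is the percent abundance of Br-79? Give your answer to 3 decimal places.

With x = fraction of Br-79 (so Br-81 is 1 − x):
78.9183·x + 80.9163·(1 − x) = 79.90351
(78.9183 − 80.9163)·x = 79.90351 − 80.9163
x = -1.01279 / -1.9980 = 0.50690 → 50.690% Br-79, 49.310% Br-81.

50.690%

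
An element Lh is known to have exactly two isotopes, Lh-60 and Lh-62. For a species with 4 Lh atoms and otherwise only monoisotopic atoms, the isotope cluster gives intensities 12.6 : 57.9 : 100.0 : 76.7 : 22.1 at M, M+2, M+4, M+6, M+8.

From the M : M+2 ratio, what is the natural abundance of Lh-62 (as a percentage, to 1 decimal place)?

53.5%

Let p = fractional abundance of Lh-60. I(M+2)/I(M) = [C(4,1)·p^3·(1−p)] / p^4 = 4·(1−p)/p = 57.9/12.6 = 4.5952
(1−p)/p = 4.5952/4 = 1.1488  ⇒  p = 1/(1 + 1.1488) = 0.4654
Lh-60: 46.5%, Lh-62: 53.5%.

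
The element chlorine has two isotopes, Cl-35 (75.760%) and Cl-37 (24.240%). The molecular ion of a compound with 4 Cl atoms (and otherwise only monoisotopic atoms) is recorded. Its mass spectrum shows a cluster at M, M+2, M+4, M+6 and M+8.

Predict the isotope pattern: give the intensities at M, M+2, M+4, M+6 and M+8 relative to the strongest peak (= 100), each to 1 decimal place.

78.1 : 100.0 : 48.0 : 10.2 : 0.8

The 4 Cl atoms are independent, so intensities follow the terms of (0.75760 + 0.24240)^4.
P(M) = 0.75760^4 = 0.329428
P(M+2) = 4 × 0.75760^3 × 0.24240^1 = 0.421612
P(M+4) = 6 × 0.75760^2 × 0.24240^2 = 0.202347
P(M+6) = 4 × 0.75760^1 × 0.24240^3 = 0.043162
P(M+8) = 0.24240^4 = 0.003452
The M+2 peak is largest (0.421612); scaling to 100 gives 78.1 : 100.0 : 48.0 : 10.2 : 0.8.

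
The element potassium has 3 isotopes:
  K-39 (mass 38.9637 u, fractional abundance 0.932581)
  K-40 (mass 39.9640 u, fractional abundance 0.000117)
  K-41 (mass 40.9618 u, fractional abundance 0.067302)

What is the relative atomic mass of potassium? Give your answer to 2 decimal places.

39.10 u

The abundance-weighted mean is 0.932581 × 38.9637 + 0.000117 × 39.9640 + 0.067302 × 40.9618
= 36.33681 + 0.00468 + 2.75681 = 39.09830 u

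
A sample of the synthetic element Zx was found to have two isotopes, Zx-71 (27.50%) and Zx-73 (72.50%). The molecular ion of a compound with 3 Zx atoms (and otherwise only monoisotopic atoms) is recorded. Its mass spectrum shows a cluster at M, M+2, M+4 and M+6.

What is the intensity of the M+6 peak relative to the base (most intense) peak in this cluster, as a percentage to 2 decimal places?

87.88%

(0.2750 + 0.7250)^3 gives M 0.0208, M+2 0.1645, M+4 0.4336, M+6 0.3811; the largest is M+4.
P(M+4) = C(3,2) × 0.2750^1 × 0.7250^2 = 3 × 0.2750 × 0.525625 = 0.433641 (base)
P(M+6) = C(3,3) × 0.2750^0 × 0.7250^3 = 1 × 1.0000 × 0.38107812 = 0.381078
Relative intensity = 0.381078 / 0.433641 × 100 = 87.88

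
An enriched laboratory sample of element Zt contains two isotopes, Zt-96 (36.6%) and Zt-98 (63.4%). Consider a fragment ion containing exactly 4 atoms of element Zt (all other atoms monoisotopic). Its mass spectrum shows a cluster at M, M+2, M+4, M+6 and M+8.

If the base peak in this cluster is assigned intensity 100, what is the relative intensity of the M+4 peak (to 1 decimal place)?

86.6

Binomial terms of (0.366 + 0.634)^4: M 0.0179, M+2 0.1243, M+4 0.3231, M+6 0.3731, M+8 0.1616 → M+6 is the base peak.
P(M+6) = C(4,3) × 0.366^1 × 0.634^3 = 4 × 0.3660 × 0.2548401 = 0.373086 (base)
P(M+4) = C(4,2) × 0.366^2 × 0.634^2 = 6 × 0.133956 × 0.401956 = 0.323067
Relative intensity = 0.323067 / 0.373086 × 100 = 86.6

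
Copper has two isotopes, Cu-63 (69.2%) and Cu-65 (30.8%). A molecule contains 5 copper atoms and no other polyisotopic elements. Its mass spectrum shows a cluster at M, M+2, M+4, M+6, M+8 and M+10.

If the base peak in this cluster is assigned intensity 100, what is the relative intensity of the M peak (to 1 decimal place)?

44.9

Term probabilities: M 0.1587, M+2 0.3531, M+4 0.3144, M+6 0.1399, M+8 0.0311, M+10 0.0028. Base peak = M+2.
P(M+2) = C(5,1) × 0.692^4 × 0.308^1 = 5 × 0.22931073 × 0.3080 = 0.353139 (base)
P(M) = C(5,0) × 0.692^5 × 0.308^0 = 1 × 0.15868303 × 1.0000 = 0.158683
Relative intensity = 0.158683 / 0.353139 × 100 = 44.9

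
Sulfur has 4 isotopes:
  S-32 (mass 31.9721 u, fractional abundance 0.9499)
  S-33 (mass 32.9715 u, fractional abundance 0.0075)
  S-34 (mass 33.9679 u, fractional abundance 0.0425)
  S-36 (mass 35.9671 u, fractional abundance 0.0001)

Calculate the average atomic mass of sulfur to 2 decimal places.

32.06 u

The abundance-weighted mean is 0.9499 × 31.9721 + 0.0075 × 32.9715 + 0.0425 × 33.9679 + 0.0001 × 35.9671
= 30.37030 + 0.24729 + 1.44364 + 0.00360 = 32.06483 u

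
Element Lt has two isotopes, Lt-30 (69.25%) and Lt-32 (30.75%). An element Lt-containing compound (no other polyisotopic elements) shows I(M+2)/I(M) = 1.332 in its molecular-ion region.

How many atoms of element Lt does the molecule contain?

With n Lt atoms, P(M+2)/P(M) = C(n,1)·p^(n−1)q / p^n = n·q/p = n · 0.3075/0.6925.
n = 1.332 × 0.6925/0.3075 = 3.00 ≈ 3

3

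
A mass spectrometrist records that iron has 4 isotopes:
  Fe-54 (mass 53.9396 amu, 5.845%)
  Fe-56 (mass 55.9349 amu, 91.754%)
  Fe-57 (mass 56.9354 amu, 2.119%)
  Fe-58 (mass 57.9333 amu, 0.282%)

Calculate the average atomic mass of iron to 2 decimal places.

55.85 amu

Ar = Σ fᵢ·mᵢ = 0.05845 × 53.9396 + 0.91754 × 55.9349 + 0.02119 × 56.9354 + 0.00282 × 57.9333
= 3.15277 + 51.32251 + 1.20646 + 0.16337 = 55.84511 amu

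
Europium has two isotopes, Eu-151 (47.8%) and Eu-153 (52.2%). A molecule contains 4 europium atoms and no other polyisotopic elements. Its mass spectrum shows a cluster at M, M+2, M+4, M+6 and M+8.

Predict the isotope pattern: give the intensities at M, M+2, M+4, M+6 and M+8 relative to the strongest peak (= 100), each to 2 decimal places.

13.98 : 61.05 : 100.00 : 72.80 : 19.88

The 4 Eu atoms are independent, so intensities follow the terms of (0.478 + 0.522)^4.
P(M) = 0.478^4 = 0.052205
P(M+2) = 4 × 0.478^3 × 0.522^1 = 0.228042
P(M+4) = 6 × 0.478^2 × 0.522^2 = 0.373549
P(M+6) = 4 × 0.478^1 × 0.522^3 = 0.271956
P(M+8) = 0.522^4 = 0.074248
The M+4 peak is largest (0.373549); scaling to 100 gives 13.98 : 61.05 : 100.00 : 72.80 : 19.88.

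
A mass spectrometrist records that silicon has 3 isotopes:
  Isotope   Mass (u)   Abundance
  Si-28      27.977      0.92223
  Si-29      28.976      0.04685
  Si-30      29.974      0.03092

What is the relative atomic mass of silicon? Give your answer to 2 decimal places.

Weight each isotope mass by its fractional abundance: 0.92223 × 27.977 + 0.04685 × 28.976 + 0.03092 × 29.974
= 25.8012 + 1.3575 + 0.9268 = 28.0855 u

28.09 u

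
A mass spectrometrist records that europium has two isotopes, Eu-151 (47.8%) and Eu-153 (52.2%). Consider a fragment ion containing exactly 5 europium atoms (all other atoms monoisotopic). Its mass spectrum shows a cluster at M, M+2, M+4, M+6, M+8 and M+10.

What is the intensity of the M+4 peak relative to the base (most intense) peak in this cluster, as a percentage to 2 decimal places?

Binomial terms of (0.478 + 0.522)^5: M 0.0250, M+2 0.1363, M+4 0.2976, M+6 0.3250, M+8 0.1775, M+10 0.0388 → M+6 is the base peak.
P(M+6) = C(5,3) × 0.478^2 × 0.522^3 = 10 × 0.228484 × 0.14223665 = 0.324988 (base)
P(M+4) = C(5,2) × 0.478^3 × 0.522^2 = 10 × 0.10921535 × 0.272484 = 0.297594
Relative intensity = 0.297594 / 0.324988 × 100 = 91.57

91.57%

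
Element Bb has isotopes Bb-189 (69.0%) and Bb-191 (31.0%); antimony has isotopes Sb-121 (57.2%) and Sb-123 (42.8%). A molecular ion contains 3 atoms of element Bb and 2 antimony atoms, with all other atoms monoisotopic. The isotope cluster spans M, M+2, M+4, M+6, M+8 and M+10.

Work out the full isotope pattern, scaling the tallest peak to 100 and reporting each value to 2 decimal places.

31.42 : 89.38 : 100.00 : 55.04 : 14.92 : 1.60

Element Bb pattern (n=3): 0.328509 : 0.442773 : 0.198927 : 0.029791
Antimony pattern (n=2): 0.327184 : 0.489632 : 0.183184
Convolve the two distributions (both contribute in 2-u steps):
  M: 0.328509×0.327184 = 0.107483
  M+2: 0.328509×0.489632 + 0.442773×0.327184 = 0.305717
  M+4: 0.328509×0.183184 + 0.442773×0.489632 + 0.198927×0.327184 = 0.342059
  M+6: 0.442773×0.183184 + 0.198927×0.489632 + 0.029791×0.327184 = 0.188257
  M+8: 0.198927×0.183184 + 0.029791×0.489632 = 0.051027
  M+10: 0.029791×0.183184 = 0.005457
Scale to base peak (0.342059) = 100: 31.42 : 89.38 : 100.00 : 55.04 : 14.92 : 1.60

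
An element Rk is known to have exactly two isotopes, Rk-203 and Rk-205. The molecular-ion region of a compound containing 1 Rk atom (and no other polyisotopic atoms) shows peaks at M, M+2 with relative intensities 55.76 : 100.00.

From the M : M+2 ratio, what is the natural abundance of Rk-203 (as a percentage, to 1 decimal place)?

35.8%

If p is the fraction of Rk that is Rk-203, then I(M+2)/I(M) = [C(1,1)·p^0·(1−p)] / p^1 = 1·(1−p)/p = 100.00/55.76 = 1.7934
(1−p)/p = 1.7934/1 = 1.7934  ⇒  p = 1/(1 + 1.7934) = 0.3580
Rk-203: 35.8%, Rk-205: 64.2%.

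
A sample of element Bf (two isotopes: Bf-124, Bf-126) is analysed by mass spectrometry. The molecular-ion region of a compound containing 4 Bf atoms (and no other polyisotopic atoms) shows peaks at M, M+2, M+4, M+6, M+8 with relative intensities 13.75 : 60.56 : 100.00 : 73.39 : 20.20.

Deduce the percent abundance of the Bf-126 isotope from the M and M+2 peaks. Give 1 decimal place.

Write p for the Bf-124 fraction. I(M+2)/I(M) = [C(4,1)·p^3·(1−p)] / p^4 = 4·(1−p)/p = 60.56/13.75 = 4.4044
(1−p)/p = 4.4044/4 = 1.1011  ⇒  p = 1/(1 + 1.1011) = 0.4759
Bf-124: 47.6%, Bf-126: 52.4%.

52.4%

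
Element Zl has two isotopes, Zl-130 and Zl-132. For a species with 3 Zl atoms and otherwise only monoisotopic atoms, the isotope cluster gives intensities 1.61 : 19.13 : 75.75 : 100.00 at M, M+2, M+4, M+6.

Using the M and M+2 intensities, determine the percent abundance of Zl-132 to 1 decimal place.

If p is the fraction of Zl that is Zl-130, then I(M+2)/I(M) = [C(3,1)·p^2·(1−p)] / p^3 = 3·(1−p)/p = 19.13/1.61 = 11.8820
(1−p)/p = 11.8820/3 = 3.9607  ⇒  p = 1/(1 + 3.9607) = 0.2016
Zl-130: 20.2%, Zl-132: 79.8%.

79.8%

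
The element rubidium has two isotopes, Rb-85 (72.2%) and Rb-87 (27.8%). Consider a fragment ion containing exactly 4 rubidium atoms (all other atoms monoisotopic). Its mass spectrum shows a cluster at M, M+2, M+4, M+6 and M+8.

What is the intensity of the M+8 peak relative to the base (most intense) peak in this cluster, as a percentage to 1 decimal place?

1.4%

Binomial terms of (0.722 + 0.278)^4: M 0.2717, M+2 0.4185, M+4 0.2417, M+6 0.0620, M+8 0.0060 → M+2 is the base peak.
P(M+2) = C(4,1) × 0.722^3 × 0.278^1 = 4 × 0.37636705 × 0.2780 = 0.418520 (base)
P(M+8) = C(4,4) × 0.722^0 × 0.278^4 = 1 × 1.0000 × 0.00597282 = 0.005973
Relative intensity = 0.005973 / 0.418520 × 100 = 1.4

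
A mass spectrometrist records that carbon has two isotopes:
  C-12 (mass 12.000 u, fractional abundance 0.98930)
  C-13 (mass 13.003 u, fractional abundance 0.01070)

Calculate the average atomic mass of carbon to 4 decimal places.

12.0107 u

Average mass = Σ (abundance × isotope mass) = 0.98930 × 12.000 + 0.01070 × 13.003
= 11.87160 + 0.13913 = 12.01073 u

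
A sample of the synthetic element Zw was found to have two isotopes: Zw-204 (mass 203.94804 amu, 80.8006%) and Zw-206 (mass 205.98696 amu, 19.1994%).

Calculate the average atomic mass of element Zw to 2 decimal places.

Average mass = Σ (abundance × isotope mass) = 0.808006 × 203.94804 + 0.191994 × 205.98696
= 164.791240 + 39.548260 = 204.339500 amu

204.34 amu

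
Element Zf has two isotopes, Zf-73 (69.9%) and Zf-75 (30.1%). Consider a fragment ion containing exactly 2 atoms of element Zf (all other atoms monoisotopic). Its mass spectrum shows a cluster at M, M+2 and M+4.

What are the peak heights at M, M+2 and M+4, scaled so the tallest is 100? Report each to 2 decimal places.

Expanding (0.699 + 0.301)^2:
P(M) = 0.699^2 = 0.488601
P(M+2) = 2 × 0.699^1 × 0.301^1 = 0.420798
P(M+4) = 0.301^2 = 0.090601
The M peak is largest (0.488601); scaling to 100 gives 100.00 : 86.12 : 18.54.

100.00 : 86.12 : 18.54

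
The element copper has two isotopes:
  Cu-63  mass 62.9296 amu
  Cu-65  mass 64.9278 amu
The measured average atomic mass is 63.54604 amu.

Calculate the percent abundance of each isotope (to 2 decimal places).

Let x be the fractional abundance of Cu-63; then Cu-65 has abundance 1 − x.
62.9296·x + 64.9278·(1 − x) = 63.54604
(62.9296 − 64.9278)·x = 63.54604 − 64.9278
x = -1.38176 / -1.9982 = 0.69150 → 69.15% Cu-63, 30.85% Cu-65.

Cu-63: 69.15%, Cu-65: 30.85%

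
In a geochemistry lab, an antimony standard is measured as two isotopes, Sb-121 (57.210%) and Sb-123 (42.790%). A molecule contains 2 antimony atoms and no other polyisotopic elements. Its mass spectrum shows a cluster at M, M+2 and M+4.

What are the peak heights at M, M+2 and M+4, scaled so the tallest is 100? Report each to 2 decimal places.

66.85 : 100.00 : 37.40

The 2 Sb atoms are independent, so intensities follow the terms of (0.57210 + 0.42790)^2.
P(M) = 0.57210^2 = 0.327298
P(M+2) = 2 × 0.57210^1 × 0.42790^1 = 0.489603
P(M+4) = 0.42790^2 = 0.183098
The M+2 peak is largest (0.489603); scaling to 100 gives 66.85 : 100.00 : 37.40.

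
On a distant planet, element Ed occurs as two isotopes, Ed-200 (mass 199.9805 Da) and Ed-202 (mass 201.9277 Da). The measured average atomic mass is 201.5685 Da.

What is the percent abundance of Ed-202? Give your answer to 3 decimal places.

With x = fraction of Ed-200 (so Ed-202 is 1 − x):
199.9805·x + 201.9277·(1 − x) = 201.5685
(199.9805 − 201.9277)·x = 201.5685 − 201.9277
x = -0.3592 / -1.9472 = 0.18447 → 18.447% Ed-200, 81.553% Ed-202.

81.553%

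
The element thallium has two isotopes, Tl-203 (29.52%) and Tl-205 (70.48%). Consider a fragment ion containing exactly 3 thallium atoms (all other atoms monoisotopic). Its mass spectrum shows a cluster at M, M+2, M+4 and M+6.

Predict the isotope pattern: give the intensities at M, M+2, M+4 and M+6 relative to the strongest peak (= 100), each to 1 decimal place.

The 3 Tl atoms are independent, so intensities follow the terms of (0.2952 + 0.7048)^3.
P(M) = 0.2952^3 = 0.025725
P(M+2) = 3 × 0.2952^2 × 0.7048^1 = 0.184255
P(M+4) = 3 × 0.2952^1 × 0.7048^2 = 0.439916
P(M+6) = 0.7048^3 = 0.350104
The M+4 peak is largest (0.439916); scaling to 100 gives 5.8 : 41.9 : 100.0 : 79.6.

5.8 : 41.9 : 100.0 : 79.6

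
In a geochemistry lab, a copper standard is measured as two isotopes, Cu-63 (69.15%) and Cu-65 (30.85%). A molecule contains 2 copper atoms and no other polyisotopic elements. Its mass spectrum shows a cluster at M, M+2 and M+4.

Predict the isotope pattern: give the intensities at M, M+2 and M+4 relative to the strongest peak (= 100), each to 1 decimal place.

The 2 Cu atoms are independent, so intensities follow the terms of (0.6915 + 0.3085)^2.
P(M) = 0.6915^2 = 0.478172
P(M+2) = 2 × 0.6915^1 × 0.3085^1 = 0.426656
P(M+4) = 0.3085^2 = 0.095172
The M peak is largest (0.478172); scaling to 100 gives 100.0 : 89.2 : 19.9.

100.0 : 89.2 : 19.9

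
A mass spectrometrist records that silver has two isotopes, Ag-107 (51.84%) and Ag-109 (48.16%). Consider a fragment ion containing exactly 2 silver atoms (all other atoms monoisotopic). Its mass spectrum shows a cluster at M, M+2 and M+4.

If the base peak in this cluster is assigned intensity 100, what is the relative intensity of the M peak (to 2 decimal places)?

53.82

Binomial terms of (0.5184 + 0.4816)^2: M 0.2687, M+2 0.4993, M+4 0.2319 → M+2 is the base peak.
P(M+2) = C(2,1) × 0.5184^1 × 0.4816^1 = 2 × 0.5184 × 0.4816 = 0.499323 (base)
P(M) = C(2,0) × 0.5184^2 × 0.4816^0 = 1 × 0.26873856 × 1.0000 = 0.268739
Relative intensity = 0.268739 / 0.499323 × 100 = 53.82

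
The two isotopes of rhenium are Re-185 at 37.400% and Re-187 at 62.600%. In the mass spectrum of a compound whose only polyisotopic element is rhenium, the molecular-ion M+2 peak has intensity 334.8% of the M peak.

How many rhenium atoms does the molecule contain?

For n independent Re atoms, I(M+2)/I(M) = n · (abundance Re-187) / (abundance Re-185) = n · 0.62600/0.37400.
n = 3.348 × 0.37400/0.62600 = 2.00 ≈ 2

2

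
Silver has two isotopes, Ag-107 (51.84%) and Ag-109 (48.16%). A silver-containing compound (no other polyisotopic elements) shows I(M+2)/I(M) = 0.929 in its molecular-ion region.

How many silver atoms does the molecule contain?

The M+2/M ratio from n Ag atoms is n · q/p = n · 0.4816/0.5184.
n = 0.929 × 0.5184/0.4816 = 1.00 ≈ 1

1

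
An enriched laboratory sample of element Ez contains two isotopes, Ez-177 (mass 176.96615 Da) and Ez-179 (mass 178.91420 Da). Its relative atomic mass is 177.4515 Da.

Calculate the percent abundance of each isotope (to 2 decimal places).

Writing the weighted mean with unknown fraction x of Ez-177:
176.96615·x + 178.91420·(1 − x) = 177.4515
(176.96615 − 178.91420)·x = 177.4515 − 178.91420
x = -1.46270 / -1.94805 = 0.75085 → 75.09% Ez-177, 24.91% Ez-179.

Ez-177: 75.09%, Ez-179: 24.91%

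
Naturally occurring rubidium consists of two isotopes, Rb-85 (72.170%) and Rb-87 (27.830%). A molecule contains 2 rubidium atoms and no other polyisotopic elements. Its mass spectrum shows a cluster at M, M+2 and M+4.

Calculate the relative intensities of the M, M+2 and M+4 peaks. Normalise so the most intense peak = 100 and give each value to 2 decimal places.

Expanding (0.72170 + 0.27830)^2:
P(M) = 0.72170^2 = 0.520851
P(M+2) = 2 × 0.72170^1 × 0.27830^1 = 0.401698
P(M+4) = 0.27830^2 = 0.077451
The M peak is largest (0.520851); scaling to 100 gives 100.00 : 77.12 : 14.87.

100.00 : 77.12 : 14.87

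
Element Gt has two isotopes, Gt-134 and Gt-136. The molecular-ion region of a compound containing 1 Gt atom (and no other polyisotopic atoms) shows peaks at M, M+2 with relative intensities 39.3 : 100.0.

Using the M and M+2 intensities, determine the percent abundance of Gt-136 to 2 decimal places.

Write p for the Gt-134 fraction. I(M+2)/I(M) = [C(1,1)·p^0·(1−p)] / p^1 = 1·(1−p)/p = 100.0/39.3 = 2.5445
(1−p)/p = 2.5445/1 = 2.5445  ⇒  p = 1/(1 + 2.5445) = 0.2821
Gt-134: 28.21%, Gt-136: 71.79%.

71.79%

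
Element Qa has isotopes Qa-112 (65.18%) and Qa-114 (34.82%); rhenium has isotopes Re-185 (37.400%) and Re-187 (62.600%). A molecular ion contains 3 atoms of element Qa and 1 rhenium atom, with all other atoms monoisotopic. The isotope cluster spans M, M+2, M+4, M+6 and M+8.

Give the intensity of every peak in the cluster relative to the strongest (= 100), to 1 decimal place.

28.3 : 92.6 : 100.0 : 44.8 : 7.2

Element Qa pattern (n=3): 0.27691282 : 0.44379125 : 0.23707903 : 0.0422169
Rhenium pattern (n=1): 0.3740 : 0.6260
Convolve the two distributions (both contribute in 2-u steps):
  M: 0.27691282×0.3740 = 0.103565
  M+2: 0.27691282×0.6260 + 0.44379125×0.3740 = 0.339325
  M+4: 0.44379125×0.6260 + 0.23707903×0.3740 = 0.366481
  M+6: 0.23707903×0.6260 + 0.0422169×0.3740 = 0.164201
  M+8: 0.0422169×0.6260 = 0.026428
Scale to base peak (0.366481) = 100: 28.3 : 92.6 : 100.0 : 44.8 : 7.2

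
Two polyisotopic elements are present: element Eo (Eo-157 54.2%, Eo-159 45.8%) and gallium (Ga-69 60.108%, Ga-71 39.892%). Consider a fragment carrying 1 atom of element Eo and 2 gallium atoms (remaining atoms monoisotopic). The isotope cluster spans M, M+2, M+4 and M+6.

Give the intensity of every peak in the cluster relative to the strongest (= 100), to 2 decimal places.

Element Eo pattern (n=1): 0.5420 : 0.4580
Gallium pattern (n=2): 0.36129717 : 0.47956567 : 0.15913717
Convolve the two distributions (both contribute in 2-u steps):
  M: 0.5420×0.36129717 = 0.195823
  M+2: 0.5420×0.47956567 + 0.4580×0.36129717 = 0.425399
  M+4: 0.5420×0.15913717 + 0.4580×0.47956567 = 0.305893
  M+6: 0.4580×0.15913717 = 0.072885
Scale to base peak (0.425399) = 100: 46.03 : 100.00 : 71.91 : 17.13

46.03 : 100.00 : 71.91 : 17.13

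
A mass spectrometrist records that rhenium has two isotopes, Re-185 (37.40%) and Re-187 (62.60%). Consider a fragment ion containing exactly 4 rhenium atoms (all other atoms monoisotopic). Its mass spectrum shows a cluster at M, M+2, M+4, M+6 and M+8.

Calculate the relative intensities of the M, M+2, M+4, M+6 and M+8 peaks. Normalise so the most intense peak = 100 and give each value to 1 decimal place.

Each Re atom is independently Re-185 (p = 0.3740) or Re-187 (q = 0.6260); the cluster is the binomial expansion (p + q)^4.
P(M) = 0.3740^4 = 0.019565
P(M+2) = 4 × 0.3740^3 × 0.6260^1 = 0.130993
P(M+4) = 6 × 0.3740^2 × 0.6260^2 = 0.328884
P(M+6) = 4 × 0.3740^1 × 0.6260^3 = 0.366990
P(M+8) = 0.6260^4 = 0.153567
The M+6 peak is largest (0.366990); scaling to 100 gives 5.3 : 35.7 : 89.6 : 100.0 : 41.8.

5.3 : 35.7 : 89.6 : 100.0 : 41.8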